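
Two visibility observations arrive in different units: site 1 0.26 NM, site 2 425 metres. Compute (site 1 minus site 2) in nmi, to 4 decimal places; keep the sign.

0.0305 nmi

site 2: 425 m = 0.229482 nmi.
Difference: 0.260000 − 0.229482 = 0.0305 nmi.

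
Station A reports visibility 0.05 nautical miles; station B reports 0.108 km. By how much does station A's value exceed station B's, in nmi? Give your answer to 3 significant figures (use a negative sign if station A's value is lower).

-0.00832 nmi

station B: 0.108 km = 0.0583153 nmi.
Difference: 0.0500000 − 0.0583153 = -0.00832 nmi.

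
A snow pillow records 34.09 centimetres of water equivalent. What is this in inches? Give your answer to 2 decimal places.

1 cm = 0.393701 in, so 34.09 × 0.393701 = 13.42 in.

13.42 in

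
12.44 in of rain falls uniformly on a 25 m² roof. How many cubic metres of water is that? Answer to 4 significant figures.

7.899 cubic metres

Depth: 12.44 in × 25.4 = 315.976 mm.
1 mm over 1 m² is 1 L, so volume = 315.976 × 25 = 7899.4 L = 7.899 m³.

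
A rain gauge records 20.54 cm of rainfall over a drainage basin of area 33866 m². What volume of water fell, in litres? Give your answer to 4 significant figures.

Depth: 20.54 cm × 10 = 205.4 mm.
1 mm over 1 m² is 1 L, so volume = 205.4 × 33866 = 6956076.4 L ≈ 6956000 L.

6956000 litres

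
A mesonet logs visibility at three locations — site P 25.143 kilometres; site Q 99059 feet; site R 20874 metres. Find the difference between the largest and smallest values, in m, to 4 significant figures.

9319 m

site P: 25.143 km = 25143.00 m.
site Q: 99059 ft = 30193.18 m.
Spread: 30193.18 − 20874.00 = 9319 m.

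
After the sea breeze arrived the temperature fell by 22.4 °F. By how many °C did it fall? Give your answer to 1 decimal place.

12.4 °C

Converting a difference, only the 9/5 scale factor applies: Δ°C = 22.4 × 0.5556 = 12.4 °C.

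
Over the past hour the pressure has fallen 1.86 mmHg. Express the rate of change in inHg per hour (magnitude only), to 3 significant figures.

0.0732 inHg per hour

1.86 mmHg / 1 h × 0.0393701 inHg/mmHg = 0.0732 inHg/h.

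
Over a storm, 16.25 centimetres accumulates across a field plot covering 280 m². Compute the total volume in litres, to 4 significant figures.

45500 litres

Depth: 16.25 cm × 10 = 162.5 mm.
1 mm over 1 m² is 1 L, so volume = 162.5 × 280 = 45500 L.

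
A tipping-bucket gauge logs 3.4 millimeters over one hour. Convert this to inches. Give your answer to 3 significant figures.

0.134 in

1 mm = 0.0393701 in, so 3.4 × 0.0393701 = 0.134 in.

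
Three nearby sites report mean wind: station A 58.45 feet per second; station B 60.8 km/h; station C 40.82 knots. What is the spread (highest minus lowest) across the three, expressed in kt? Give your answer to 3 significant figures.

station A: 58.45 ft/s = 34.6307 kt.
station B: 60.8 km/h = 32.8294 kt.
Spread: 40.8200 − 32.8294 = 7.99 kt.

7.99 kt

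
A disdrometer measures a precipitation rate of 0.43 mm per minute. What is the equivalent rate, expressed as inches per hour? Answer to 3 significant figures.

1.02 in/hour

0.43 mm/minute × 0.0393701 in/mm × 60 minute/hour = 1.02 in/hour.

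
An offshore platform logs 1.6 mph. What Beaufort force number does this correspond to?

1.6 mph = 0.7 m/s, which is Beaufort 1 (light air, 0.3–1.5 m/s).

Beaufort force 1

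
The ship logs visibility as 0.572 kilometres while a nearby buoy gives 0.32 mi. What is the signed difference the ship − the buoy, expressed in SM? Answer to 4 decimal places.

0.0354 SM

the ship: 0.572 km = 0.355424 SM.
Difference: 0.355424 − 0.320000 = 0.0354 SM.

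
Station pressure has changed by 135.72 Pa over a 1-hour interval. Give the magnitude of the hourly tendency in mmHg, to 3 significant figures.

1.02 mmHg per hour

135.72 Pa / 1 h × 0.00750062 mmHg/Pa = 1.02 mmHg/h.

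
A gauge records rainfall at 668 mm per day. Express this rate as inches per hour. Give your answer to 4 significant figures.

668 mm/day × 0.0393701 in/mm × 0.0416667 day/hour = 1.096 in/hour.

1.096 in/hour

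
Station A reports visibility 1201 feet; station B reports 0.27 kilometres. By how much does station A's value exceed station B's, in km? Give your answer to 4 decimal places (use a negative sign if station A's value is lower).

0.0961 km

station A: 1201 ft = 0.366065 km.
Difference: 0.366065 − 0.270000 = 0.0961 km.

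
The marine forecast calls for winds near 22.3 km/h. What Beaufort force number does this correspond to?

22.3 km/h = 6.2 m/s, which is Beaufort 4 (moderate breeze, 5.5–7.9 m/s).

Beaufort force 4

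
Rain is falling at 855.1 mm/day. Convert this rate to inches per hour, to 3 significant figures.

1.40 in/hour

855.1 mm/day × 0.0393701 in/mm × 0.0416667 day/hour = 1.40 in/hour.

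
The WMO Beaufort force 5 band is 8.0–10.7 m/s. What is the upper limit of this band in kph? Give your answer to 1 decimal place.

8.0–10.7 m/s × 3.6 = 28.8–38.5 km/h.

38.5 km/h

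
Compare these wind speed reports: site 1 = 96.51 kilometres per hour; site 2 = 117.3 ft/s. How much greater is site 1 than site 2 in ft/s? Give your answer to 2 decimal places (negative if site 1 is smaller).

-29.35 ft/s

site 1: 96.51 km/h = 87.9538 ft/s.
Difference: 87.9538 − 117.3000 = -29.35 ft/s.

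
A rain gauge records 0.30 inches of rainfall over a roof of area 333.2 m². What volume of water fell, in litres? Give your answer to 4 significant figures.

Depth: 0.30 in × 25.4 = 7.62 mm.
1 mm over 1 m² is 1 L, so volume = 7.62 × 333.2 = 2538.984 L ≈ 2539 L.

2539 litres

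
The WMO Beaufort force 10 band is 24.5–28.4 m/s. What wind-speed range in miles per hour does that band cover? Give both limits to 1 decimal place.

54.8 to 63.5 mph

24.5–28.4 m/s × 2.237 = 54.8–63.5 mph.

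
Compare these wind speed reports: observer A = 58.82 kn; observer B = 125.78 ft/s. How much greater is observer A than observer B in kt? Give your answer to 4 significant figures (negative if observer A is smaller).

observer B: 125.78 ft/s = 74.5226 kt.
Difference: 58.8200 − 74.5226 = -15.70 kt.

-15.70 kt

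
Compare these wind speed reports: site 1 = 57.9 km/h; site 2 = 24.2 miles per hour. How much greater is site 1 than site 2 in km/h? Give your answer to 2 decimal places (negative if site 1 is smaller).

site 2: 24.2 mph = 38.9461 km/h.
Difference: 57.9000 − 38.9461 = 18.95 km/h.

18.95 km/h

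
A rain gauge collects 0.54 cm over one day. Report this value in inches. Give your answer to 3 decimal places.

1 cm = 0.393701 in, so 0.54 × 0.393701 = 0.213 in.

0.213 in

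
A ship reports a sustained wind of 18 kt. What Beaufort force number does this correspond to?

18 kt lies in the Beaufort 5 band (fresh breeze, 17–21 kt).

Beaufort force 5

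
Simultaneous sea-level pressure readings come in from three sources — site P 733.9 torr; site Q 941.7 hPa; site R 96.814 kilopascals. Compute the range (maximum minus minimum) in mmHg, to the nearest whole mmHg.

28 mmHg

site Q: 941.7 hPa = 706.33 mmHg.
site R: 96.814 kPa = 726.16 mmHg.
Spread: 733.90 − 706.33 = 28 mmHg.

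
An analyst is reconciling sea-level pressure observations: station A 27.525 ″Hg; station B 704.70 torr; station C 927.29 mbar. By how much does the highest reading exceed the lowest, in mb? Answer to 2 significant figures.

station A: 27.525 inHg = 932.10 mb.
station B: 704.70 mmHg = 939.52 mb.
Spread: 939.52 − 927.29 = 12 mb.

12 mb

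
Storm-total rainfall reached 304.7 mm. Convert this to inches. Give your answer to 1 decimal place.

12.0 in

1 mm = 0.0393701 in, so 304.7 × 0.0393701 = 12.0 in.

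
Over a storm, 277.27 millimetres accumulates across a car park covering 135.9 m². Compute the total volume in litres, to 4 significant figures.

1 mm over 1 m² is 1 L, so volume = 277.27 × 135.9 = 37680.993 L ≈ 37680 L.

37680 litres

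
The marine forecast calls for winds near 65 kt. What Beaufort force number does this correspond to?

Beaufort force 12

65 kt lies in the Beaufort 12 band (hurricane force, ≥64 kt).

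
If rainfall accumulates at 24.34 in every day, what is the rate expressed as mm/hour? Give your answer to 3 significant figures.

25.8 mm/hour

24.34 in/day × 25.4 mm/in × 0.0416667 day/hour = 25.8 mm/hour.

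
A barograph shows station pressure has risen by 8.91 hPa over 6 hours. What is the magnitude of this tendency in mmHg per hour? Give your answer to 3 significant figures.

8.91 hPa / 6 h × 0.750062 mmHg/hPa = 1.11 mmHg/h.

1.11 mmHg per hour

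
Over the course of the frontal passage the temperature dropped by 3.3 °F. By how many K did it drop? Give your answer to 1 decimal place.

1.8 K

For a temperature change the 32° offset cancels: ΔK = 3.3 × 0.5556 = 1.8 K.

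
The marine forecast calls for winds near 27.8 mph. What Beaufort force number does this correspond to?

27.8 mph = 12.4 m/s, which is Beaufort 6 (strong breeze, 10.8–13.8 m/s).

Beaufort force 6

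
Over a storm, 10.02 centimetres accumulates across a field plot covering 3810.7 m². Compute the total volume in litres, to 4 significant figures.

381800 litres

Depth: 10.02 cm × 10 = 100.2 mm.
1 mm over 1 m² is 1 L, so volume = 100.2 × 3810.7 = 381832.14 L ≈ 381800 L.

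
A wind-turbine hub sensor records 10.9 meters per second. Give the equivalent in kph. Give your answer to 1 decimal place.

39.2 km/h

1 m/s = 3.6 km/h, so 10.9 × 3.6 = 39.2 km/h.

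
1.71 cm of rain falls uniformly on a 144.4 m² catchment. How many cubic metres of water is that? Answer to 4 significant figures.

2.469 cubic metres

Depth: 1.71 cm × 10 = 17.1 mm.
1 mm over 1 m² is 1 L, so volume = 17.1 × 144.4 = 2469.24 L = 2.469 m³.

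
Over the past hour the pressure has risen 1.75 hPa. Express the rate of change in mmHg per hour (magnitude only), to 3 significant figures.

1.31 mmHg per hour

1.75 hPa / 1 h × 0.750062 mmHg/hPa = 1.31 mmHg/h.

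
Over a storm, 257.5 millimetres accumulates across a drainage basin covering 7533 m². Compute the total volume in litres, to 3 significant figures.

1 mm over 1 m² is 1 L, so volume = 257.5 × 7533 = 1939747.5 L ≈ 1940000 L.

1940000 litres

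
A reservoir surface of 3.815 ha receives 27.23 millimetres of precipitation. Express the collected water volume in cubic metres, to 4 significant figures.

Area: 3.815 ha = 38150 m².
1 mm over 1 m² is 1 L, so volume = 27.23 × 38150 = 1038824.5 L = 1039 m³.

1039 cubic metres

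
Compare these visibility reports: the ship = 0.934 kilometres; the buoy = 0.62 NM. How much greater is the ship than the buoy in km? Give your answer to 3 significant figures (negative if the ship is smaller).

-0.214 km

the buoy: 0.62 nmi = 1.14824 km.
Difference: 0.93400 − 1.14824 = -0.214 km.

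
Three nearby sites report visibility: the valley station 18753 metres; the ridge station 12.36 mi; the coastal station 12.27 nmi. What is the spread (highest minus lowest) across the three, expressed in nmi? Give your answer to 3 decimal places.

2.144 nmi

the valley station: 18753 m = 10.12581 nmi.
the ridge station: 12.36 SM = 10.74055 nmi.
Spread: 12.27000 − 10.12581 = 2.144 nmi.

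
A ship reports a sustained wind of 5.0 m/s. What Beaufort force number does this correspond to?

Beaufort force 3

5.0 m/s lies in the Beaufort 3 band (gentle breeze, 3.4–5.4 m/s).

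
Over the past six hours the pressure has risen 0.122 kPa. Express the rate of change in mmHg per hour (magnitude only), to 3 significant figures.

0.122 kPa / 6 h × 7.50062 mmHg/kPa = 0.153 mmHg/h.

0.153 mmHg per hour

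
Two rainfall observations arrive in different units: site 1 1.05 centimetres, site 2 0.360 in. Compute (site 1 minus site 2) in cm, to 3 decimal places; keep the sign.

site 2: 0.360 in = 0.91440 cm.
Difference: 1.05000 − 0.91440 = 0.136 cm.

0.136 cm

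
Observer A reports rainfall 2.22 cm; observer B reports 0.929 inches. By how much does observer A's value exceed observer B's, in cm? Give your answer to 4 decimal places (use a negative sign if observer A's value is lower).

observer B: 0.929 in = 2.359660 cm.
Difference: 2.220000 − 2.359660 = -0.1397 cm.

-0.1397 cm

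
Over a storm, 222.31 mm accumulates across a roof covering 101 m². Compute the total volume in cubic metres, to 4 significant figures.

22.45 cubic metres

1 mm over 1 m² is 1 L, so volume = 222.31 × 101 = 22453.31 L = 22.45 m³.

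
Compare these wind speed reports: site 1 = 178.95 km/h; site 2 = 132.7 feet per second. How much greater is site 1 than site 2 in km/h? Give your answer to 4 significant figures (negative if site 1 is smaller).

site 2: 132.7 ft/s = 145.6091 km/h.
Difference: 178.9500 − 145.6091 = 33.34 km/h.

33.34 km/h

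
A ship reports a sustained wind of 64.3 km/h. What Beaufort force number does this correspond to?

64.3 km/h = 17.9 m/s, which is Beaufort 8 (gale, 17.2–20.7 m/s).

Beaufort force 8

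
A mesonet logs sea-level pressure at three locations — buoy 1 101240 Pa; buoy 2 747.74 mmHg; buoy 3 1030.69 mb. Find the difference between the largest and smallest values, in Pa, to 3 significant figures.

buoy 2: 747.74 mmHg = 99690.48 Pa.
buoy 3: 1030.69 mb = 103069.00 Pa.
Spread: 103069.00 − 99690.48 = 3380 Pa.

3380 Pa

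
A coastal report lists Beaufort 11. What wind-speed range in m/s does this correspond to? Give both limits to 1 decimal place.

28.5 to 32.6 m/s

Beaufort 11 (violent storm) spans 28.5–32.6 m/s.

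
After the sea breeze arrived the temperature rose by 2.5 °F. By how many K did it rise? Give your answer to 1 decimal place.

1.4 K

A change of 1 °C equals a change of 1.8 °F: ΔK = 2.5 × 0.5556 = 1.4 K.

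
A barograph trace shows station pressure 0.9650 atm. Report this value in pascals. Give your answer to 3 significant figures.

1 atm = 101325 Pa, so 0.9650 × 101325 = 97800 Pa.

97800 Pa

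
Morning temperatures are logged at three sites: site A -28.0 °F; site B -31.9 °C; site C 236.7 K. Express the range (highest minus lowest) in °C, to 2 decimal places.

site A: -28.0 °F = -33.333 °C.
site C: 236.7 K = -36.450 °C.
Spread: (-31.900) − (-36.450) = 4.550 °C.

4.55 °C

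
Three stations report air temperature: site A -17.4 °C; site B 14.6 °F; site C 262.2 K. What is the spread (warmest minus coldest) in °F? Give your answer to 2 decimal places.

site B: 14.6 °F = -9.667 °C.
site C: 262.2 K = -10.950 °C.
Spread: (-9.667) − (-17.400) = 7.733 °C = 13.92 °F.

13.92 °F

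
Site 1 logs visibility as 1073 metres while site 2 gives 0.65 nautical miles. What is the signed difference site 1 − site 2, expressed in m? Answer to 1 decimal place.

site 2: 0.65 nmi = 1203.800 m.
Difference: 1073.000 − 1203.800 = -130.8 m.

-130.8 m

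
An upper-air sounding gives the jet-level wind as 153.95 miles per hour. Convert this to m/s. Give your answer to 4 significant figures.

68.82 m/s

1 mph = 0.44704 m/s, so 153.95 × 0.44704 = 68.82 m/s.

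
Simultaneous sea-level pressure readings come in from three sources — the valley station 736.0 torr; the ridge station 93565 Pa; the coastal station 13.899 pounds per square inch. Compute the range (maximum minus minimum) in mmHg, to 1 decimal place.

the ridge station: 93565 Pa = 701.795 mmHg.
the coastal station: 13.899 psi = 718.786 mmHg.
Spread: 736.000 − 701.795 = 34.2 mmHg.

34.2 mmHg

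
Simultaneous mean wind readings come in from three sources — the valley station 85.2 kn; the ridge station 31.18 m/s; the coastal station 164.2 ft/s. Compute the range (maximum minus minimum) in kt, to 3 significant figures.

36.7 kt

the ridge station: 31.18 m/s = 60.609 kt.
the coastal station: 164.2 ft/s = 97.286 kt.
Spread: 97.286 − 60.609 = 36.7 kt.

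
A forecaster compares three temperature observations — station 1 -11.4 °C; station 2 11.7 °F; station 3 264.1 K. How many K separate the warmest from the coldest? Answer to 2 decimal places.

2.35 K

station 2: 11.7 °F = -11.278 °C.
station 3: 264.1 K = -9.050 °C.
Spread: (-9.050) − (-11.400) = 2.350 °C.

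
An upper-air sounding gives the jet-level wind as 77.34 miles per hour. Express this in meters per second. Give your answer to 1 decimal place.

34.6 m/s

1 mph = 0.44704 m/s, so 77.34 × 0.44704 = 34.6 m/s.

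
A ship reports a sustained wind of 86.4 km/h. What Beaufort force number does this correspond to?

86.4 km/h = 24.0 m/s, which is Beaufort 9 (strong gale, 20.8–24.4 m/s).

Beaufort force 9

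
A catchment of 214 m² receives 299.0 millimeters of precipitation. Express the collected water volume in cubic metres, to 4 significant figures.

63.99 cubic metres

1 mm over 1 m² is 1 L, so volume = 299 × 214 = 63986 L = 63.99 m³.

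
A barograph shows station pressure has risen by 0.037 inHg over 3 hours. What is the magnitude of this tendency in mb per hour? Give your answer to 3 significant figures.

0.037 inHg / 3 h × 33.8639 mb/inHg = 0.418 mb/h.

0.418 mb per hour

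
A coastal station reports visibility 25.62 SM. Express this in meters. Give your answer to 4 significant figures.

1 SM = 1609.34 m, so 25.62 × 1609.34 = 41230 m.

41230 m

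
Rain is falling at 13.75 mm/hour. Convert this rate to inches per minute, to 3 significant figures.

13.75 mm/hour × 0.0393701 in/mm × 0.0166667 hour/minute = 0.00902 in/minute.

0.00902 in/minute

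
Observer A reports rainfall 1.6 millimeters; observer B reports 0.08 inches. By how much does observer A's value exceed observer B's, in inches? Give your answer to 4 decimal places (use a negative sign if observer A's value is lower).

observer A: 1.6 mm = 0.062992 in.
Difference: 0.062992 − 0.080000 = -0.0170 in.

-0.0170 in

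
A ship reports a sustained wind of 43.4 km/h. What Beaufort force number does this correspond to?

43.4 km/h = 12.1 m/s, which is Beaufort 6 (strong breeze, 10.8–13.8 m/s).

Beaufort force 6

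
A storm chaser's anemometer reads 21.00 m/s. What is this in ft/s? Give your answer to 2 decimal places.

68.90 ft/s

1 m/s = 3.28084 ft/s, so 21.00 × 3.28084 = 68.90 ft/s.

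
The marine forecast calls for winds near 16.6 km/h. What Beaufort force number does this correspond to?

16.6 km/h = 4.6 m/s, which is Beaufort 3 (gentle breeze, 3.4–5.4 m/s).

Beaufort force 3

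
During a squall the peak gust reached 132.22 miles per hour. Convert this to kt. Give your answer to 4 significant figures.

1 mph = 0.868976 kt, so 132.22 × 0.868976 = 114.9 kt.

114.9 kt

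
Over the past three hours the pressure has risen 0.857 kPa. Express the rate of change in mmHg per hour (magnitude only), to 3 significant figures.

2.14 mmHg per hour

0.857 kPa / 3 h × 7.50062 mmHg/kPa = 2.14 mmHg/h.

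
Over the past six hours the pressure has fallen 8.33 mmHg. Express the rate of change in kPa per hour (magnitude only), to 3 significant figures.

8.33 mmHg / 6 h × 0.133322 kPa/mmHg = 0.185 kPa/h.

0.185 kPa per hour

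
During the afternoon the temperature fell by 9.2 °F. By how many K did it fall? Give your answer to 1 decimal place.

For a temperature change the 32° offset cancels: ΔK = 9.2 × 0.5556 = 5.1 K.

5.1 K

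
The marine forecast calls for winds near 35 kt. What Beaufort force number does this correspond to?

Beaufort force 8

35 kt lies in the Beaufort 8 band (gale, 34–40 kt).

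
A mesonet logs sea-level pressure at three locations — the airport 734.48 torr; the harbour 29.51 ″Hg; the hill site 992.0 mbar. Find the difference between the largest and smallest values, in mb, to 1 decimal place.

20.1 mb

the airport: 734.48 mmHg = 979.226 mb.
the harbour: 29.51 inHg = 999.323 mb.
Spread: 999.323 − 979.226 = 20.1 mb.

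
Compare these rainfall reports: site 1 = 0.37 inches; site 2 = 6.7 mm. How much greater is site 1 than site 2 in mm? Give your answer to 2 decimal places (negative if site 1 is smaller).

2.70 mm

site 1: 0.37 in = 9.3980 mm.
Difference: 9.3980 − 6.7000 = 2.70 mm.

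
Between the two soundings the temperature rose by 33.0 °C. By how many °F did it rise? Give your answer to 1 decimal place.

59.4 °F

For a temperature change the 32° offset cancels: Δ°F = 33.0 × 1.8 = 59.4 °F.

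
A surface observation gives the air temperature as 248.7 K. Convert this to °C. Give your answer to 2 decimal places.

°C = 248.7 − 273.15 = -24.45 °C.

-24.45 °C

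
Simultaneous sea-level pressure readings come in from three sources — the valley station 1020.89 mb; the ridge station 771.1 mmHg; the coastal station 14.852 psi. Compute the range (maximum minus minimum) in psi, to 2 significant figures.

0.10 psi

the valley station: 1020.89 mb = 14.8068 psi.
the ridge station: 771.1 mmHg = 14.9106 psi.
Spread: 14.9106 − 14.8068 = 0.10 psi.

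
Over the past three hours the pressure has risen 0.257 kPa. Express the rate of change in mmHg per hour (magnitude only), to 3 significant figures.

0.257 kPa / 3 h × 7.50062 mmHg/kPa = 0.643 mmHg/h.

0.643 mmHg per hour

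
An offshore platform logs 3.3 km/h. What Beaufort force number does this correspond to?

Beaufort force 1

3.3 km/h = 0.9 m/s, which is Beaufort 1 (light air, 0.3–1.5 m/s).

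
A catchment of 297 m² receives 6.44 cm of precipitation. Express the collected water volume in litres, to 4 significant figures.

19130 litres

Depth: 6.44 cm × 10 = 64.4 mm.
1 mm over 1 m² is 1 L, so volume = 64.4 × 297 = 19126.8 L ≈ 19130 L.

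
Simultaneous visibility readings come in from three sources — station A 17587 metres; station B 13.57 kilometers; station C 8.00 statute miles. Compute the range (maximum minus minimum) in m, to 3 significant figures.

4710 m

station B: 13.57 km = 13570.00 m.
station C: 8.00 SM = 12874.75 m.
Spread: 17587.00 − 12874.75 = 4710 m.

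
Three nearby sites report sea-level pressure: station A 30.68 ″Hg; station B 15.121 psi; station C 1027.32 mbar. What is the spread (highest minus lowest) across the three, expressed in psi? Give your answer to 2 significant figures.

0.22 psi

station A: 30.68 inHg = 15.0686 psi.
station C: 1027.32 mb = 14.9000 psi.
Spread: 15.1210 − 14.9000 = 0.22 psi.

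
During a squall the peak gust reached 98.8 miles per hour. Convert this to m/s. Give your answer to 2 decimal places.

44.17 m/s

1 mph = 0.44704 m/s, so 98.8 × 0.44704 = 44.17 m/s.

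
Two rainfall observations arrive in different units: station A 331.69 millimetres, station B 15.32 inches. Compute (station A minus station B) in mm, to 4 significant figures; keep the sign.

-57.44 mm

station B: 15.32 in = 389.1280 mm.
Difference: 331.6900 − 389.1280 = -57.44 mm.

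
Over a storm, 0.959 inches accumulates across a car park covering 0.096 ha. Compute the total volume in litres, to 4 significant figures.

23380 litres

Depth: 0.959 in × 25.4 = 24.3586 mm.
Area: 0.096 ha = 960 m².
1 mm over 1 m² is 1 L, so volume = 24.3586 × 960 = 23384.256 L ≈ 23380 L.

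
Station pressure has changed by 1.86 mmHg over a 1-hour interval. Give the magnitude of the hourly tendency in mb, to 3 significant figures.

2.48 mb per hour

1.86 mmHg / 1 h × 1.33322 mb/mmHg = 2.48 mb/h.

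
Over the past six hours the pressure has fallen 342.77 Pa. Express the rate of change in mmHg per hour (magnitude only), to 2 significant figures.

0.43 mmHg per hour

342.77 Pa / 6 h × 0.00750062 mmHg/Pa = 0.43 mmHg/h.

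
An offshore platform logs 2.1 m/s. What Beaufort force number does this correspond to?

Beaufort force 2

2.1 m/s lies in the Beaufort 2 band (light breeze, 1.6–3.3 m/s).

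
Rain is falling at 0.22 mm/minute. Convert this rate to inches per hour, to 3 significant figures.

0.520 in/hour

0.22 mm/minute × 0.0393701 in/mm × 60 minute/hour = 0.520 in/hour.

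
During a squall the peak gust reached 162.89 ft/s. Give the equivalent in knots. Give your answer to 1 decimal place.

1 ft/s = 0.592484 kt, so 162.89 × 0.592484 = 96.5 kt.

96.5 kt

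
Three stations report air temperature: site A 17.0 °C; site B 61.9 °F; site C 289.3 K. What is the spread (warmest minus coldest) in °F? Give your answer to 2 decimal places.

1.53 °F

site B: 61.9 °F = 16.611 °C.
site C: 289.3 K = 16.150 °C.
Spread: 17.000 − 16.150 = 0.850 °C = 1.53 °F.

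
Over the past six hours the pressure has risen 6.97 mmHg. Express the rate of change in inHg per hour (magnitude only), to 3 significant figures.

6.97 mmHg / 6 h × 0.0393701 inHg/mmHg = 0.0457 inHg/h.

0.0457 inHg per hour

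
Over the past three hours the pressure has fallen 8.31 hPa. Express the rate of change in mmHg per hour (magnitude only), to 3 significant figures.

8.31 hPa / 3 h × 0.750062 mmHg/hPa = 2.08 mmHg/h.

2.08 mmHg per hour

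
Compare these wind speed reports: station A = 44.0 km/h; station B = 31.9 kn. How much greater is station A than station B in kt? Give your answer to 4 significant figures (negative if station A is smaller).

-8.142 kt

station A: 44.0 km/h = 23.75810 kt.
Difference: 23.75810 − 31.90000 = -8.142 kt.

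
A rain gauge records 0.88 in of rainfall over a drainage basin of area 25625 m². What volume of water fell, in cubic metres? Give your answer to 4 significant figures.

572.8 cubic metres

Depth: 0.88 in × 25.4 = 22.352 mm.
1 mm over 1 m² is 1 L, so volume = 22.352 × 25625 = 572770 L = 572.8 m³.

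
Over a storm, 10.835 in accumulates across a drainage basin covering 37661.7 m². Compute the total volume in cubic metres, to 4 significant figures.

Depth: 10.835 in × 25.4 = 275.209 mm.
1 mm over 1 m² is 1 L, so volume = 275.209 × 37661.7 = 10364839 L = 10360 m³.

10360 cubic metres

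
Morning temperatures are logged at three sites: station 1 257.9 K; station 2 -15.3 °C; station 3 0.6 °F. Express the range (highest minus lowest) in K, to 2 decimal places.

station 1: 257.9 K = -15.250 °C.
station 3: 0.6 °F = -17.444 °C.
Spread: (-15.250) − (-17.444) = 2.194 °C.

2.19 K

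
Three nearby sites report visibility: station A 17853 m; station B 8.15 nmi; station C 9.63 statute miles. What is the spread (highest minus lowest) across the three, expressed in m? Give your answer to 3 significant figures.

station B: 8.15 nmi = 15093.80 m.
station C: 9.63 SM = 15497.98 m.
Spread: 17853.00 − 15093.80 = 2760 m.

2760 m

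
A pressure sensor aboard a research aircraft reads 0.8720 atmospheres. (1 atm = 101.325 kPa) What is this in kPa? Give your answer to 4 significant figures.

1 atm = 101.325 kPa, so 0.8720 × 101.325 = 88.36 kPa.

88.36 kPa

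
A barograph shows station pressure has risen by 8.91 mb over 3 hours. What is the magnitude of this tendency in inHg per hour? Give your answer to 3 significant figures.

8.91 mb / 3 h × 0.02953 inHg/mb = 0.0877 inHg/h.

0.0877 inHg per hour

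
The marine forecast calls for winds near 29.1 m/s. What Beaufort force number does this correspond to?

29.1 m/s lies in the Beaufort 11 band (violent storm, 28.5–32.6 m/s).

Beaufort force 11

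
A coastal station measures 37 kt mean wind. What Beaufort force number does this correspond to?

Beaufort force 8

37 kt lies in the Beaufort 8 band (gale, 34–40 kt).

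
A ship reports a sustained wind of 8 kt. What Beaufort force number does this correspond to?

Beaufort force 3

8 kt lies in the Beaufort 3 band (gentle breeze, 7–10 kt).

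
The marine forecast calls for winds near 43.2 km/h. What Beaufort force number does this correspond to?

Beaufort force 6

43.2 km/h = 12.0 m/s, which is Beaufort 6 (strong breeze, 10.8–13.8 m/s).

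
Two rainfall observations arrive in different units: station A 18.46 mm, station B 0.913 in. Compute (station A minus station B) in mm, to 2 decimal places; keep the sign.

station B: 0.913 in = 23.1902 mm.
Difference: 18.4600 − 23.1902 = -4.73 mm.

-4.73 mm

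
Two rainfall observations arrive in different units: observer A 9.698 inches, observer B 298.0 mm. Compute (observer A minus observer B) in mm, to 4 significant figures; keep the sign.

observer A: 9.698 in = 246.3292 mm.
Difference: 246.3292 − 298.0000 = -51.67 mm.

-51.67 mm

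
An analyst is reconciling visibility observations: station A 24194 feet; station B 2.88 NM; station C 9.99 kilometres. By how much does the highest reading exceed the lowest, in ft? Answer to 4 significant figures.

15280 ft

station B: 2.88 nmi = 17499.21 ft.
station C: 9.99 km = 32775.59 ft.
Spread: 32775.59 − 17499.21 = 15280 ft.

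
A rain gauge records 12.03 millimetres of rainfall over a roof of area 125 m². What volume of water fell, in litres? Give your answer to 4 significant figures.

1504 litres

1 mm over 1 m² is 1 L, so volume = 12.03 × 125 = 1503.75 L ≈ 1504 L.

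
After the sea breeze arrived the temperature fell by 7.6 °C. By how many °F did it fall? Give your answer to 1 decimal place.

13.7 °F

A change of 1 °C equals a change of 1.8 °F: Δ°F = 7.6 × 1.8 = 13.7 °F.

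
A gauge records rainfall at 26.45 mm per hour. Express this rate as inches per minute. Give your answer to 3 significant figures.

0.0174 in/minute

26.45 mm/hour × 0.0393701 in/mm × 0.0166667 hour/minute = 0.0174 in/minute.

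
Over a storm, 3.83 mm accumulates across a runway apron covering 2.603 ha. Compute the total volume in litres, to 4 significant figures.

Area: 2.603 ha = 26030 m².
1 mm over 1 m² is 1 L, so volume = 3.83 × 26030 = 99694.9 L ≈ 99690 L.

99690 litres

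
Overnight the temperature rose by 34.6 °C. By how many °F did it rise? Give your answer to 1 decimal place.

For a temperature change the 32° offset cancels: Δ°F = 34.6 × 1.8 = 62.3 °F.

62.3 °F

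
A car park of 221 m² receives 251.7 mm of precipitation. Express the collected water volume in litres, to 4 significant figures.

1 mm over 1 m² is 1 L, so volume = 251.7 × 221 = 55625.7 L ≈ 55630 L.

55630 litres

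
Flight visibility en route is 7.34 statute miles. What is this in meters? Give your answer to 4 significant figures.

11810 m

1 SM = 1609.34 m, so 7.34 × 1609.34 = 11810 m.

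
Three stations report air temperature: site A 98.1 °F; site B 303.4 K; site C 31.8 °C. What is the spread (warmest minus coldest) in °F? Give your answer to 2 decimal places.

11.65 °F

site A: 98.1 °F = 36.722 °C.
site B: 303.4 K = 30.250 °C.
Spread: 36.722 − 30.250 = 6.472 °C = 11.65 °F.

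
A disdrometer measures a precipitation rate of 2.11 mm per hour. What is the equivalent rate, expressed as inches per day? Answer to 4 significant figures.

1.994 in/day

2.11 mm/hour × 0.0393701 in/mm × 24 hour/day = 1.994 in/day.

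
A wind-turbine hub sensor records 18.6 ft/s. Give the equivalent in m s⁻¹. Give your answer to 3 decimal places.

1 ft/s = 0.3048 m/s, so 18.6 × 0.3048 = 5.669 m/s.

5.669 m/s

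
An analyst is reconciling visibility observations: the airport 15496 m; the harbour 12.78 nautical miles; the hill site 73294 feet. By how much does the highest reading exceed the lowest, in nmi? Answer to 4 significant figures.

4.413 nmi

the airport: 15496 m = 8.36717 nmi.
the hill site: 73294 ft = 12.06264 nmi.
Spread: 12.78000 − 8.36717 = 4.413 nmi.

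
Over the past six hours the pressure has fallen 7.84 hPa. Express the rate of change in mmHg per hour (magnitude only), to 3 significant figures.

0.980 mmHg per hour

7.84 hPa / 6 h × 0.750062 mmHg/hPa = 0.980 mmHg/h.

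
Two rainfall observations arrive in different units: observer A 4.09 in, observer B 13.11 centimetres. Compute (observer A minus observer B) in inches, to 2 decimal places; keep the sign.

-1.07 in

observer B: 13.11 cm = 5.1614 in.
Difference: 4.0900 − 5.1614 = -1.07 in.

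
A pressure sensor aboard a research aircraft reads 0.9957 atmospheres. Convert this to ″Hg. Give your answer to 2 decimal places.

1 atm = 29.9213 inHg, so 0.9957 × 29.9213 = 29.79 inHg.

29.79 inHg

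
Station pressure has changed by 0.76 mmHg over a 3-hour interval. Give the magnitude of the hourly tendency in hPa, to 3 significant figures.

0.76 mmHg / 3 h × 1.33322 hPa/mmHg = 0.338 hPa/h.

0.338 hPa per hour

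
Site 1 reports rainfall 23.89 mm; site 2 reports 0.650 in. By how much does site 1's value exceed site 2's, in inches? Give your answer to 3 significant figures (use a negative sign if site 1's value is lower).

0.291 in

site 1: 23.89 mm = 0.94055 in.
Difference: 0.94055 − 0.65000 = 0.291 in.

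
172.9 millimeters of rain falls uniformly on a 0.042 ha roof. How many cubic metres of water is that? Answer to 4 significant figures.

72.62 cubic metres

Area: 0.042 ha = 420 m².
1 mm over 1 m² is 1 L, so volume = 172.9 × 420 = 72618 L = 72.62 m³.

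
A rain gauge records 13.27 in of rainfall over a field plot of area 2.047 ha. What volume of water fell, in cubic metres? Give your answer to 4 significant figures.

6900 cubic metres

Depth: 13.27 in × 25.4 = 337.058 mm.
Area: 2.047 ha = 20470 m².
1 mm over 1 m² is 1 L, so volume = 337.058 × 20470 = 6899577.3 L = 6900 m³.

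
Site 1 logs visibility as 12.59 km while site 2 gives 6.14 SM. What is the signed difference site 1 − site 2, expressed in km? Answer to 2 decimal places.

site 2: 6.14 SM = 9.8814 km.
Difference: 12.5900 − 9.8814 = 2.71 km.

2.71 km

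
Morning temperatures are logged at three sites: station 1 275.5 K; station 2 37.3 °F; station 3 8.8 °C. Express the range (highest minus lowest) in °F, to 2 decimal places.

11.61 °F

station 1: 275.5 K = 2.350 °C.
station 2: 37.3 °F = 2.944 °C.
Spread: 8.800 − 2.350 = 6.450 °C = 11.61 °F.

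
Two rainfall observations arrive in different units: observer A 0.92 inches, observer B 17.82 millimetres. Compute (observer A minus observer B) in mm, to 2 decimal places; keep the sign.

5.55 mm

observer A: 0.92 in = 23.3680 mm.
Difference: 23.3680 − 17.8200 = 5.55 mm.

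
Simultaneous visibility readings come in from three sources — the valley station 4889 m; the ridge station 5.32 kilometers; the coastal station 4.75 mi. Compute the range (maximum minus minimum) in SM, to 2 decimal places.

1.71 SM

the valley station: 4889 m = 3.0379 SM.
the ridge station: 5.32 km = 3.3057 SM.
Spread: 4.7500 − 3.0379 = 1.71 SM.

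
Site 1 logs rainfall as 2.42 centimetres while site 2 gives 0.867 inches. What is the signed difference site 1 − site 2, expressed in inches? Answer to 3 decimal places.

0.086 in

site 1: 2.42 cm = 0.95276 in.
Difference: 0.95276 − 0.86700 = 0.086 in.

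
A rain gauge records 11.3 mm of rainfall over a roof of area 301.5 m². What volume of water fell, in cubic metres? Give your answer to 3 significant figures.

3.41 cubic metres

1 mm over 1 m² is 1 L, so volume = 11.3 × 301.5 = 3406.95 L = 3.41 m³.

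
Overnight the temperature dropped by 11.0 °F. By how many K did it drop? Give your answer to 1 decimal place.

Converting a difference, only the 9/5 scale factor applies: ΔK = 11.0 × 0.5556 = 6.1 K.

6.1 K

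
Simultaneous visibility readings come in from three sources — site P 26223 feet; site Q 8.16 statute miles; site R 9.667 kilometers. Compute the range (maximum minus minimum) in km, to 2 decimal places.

5.14 km

site P: 26223 ft = 7.9928 km.
site Q: 8.16 SM = 13.1322 km.
Spread: 13.1322 − 7.9928 = 5.14 km.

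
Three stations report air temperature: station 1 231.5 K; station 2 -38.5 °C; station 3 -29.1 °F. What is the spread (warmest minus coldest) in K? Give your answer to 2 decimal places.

station 1: 231.5 K = -41.650 °C.
station 3: -29.1 °F = -33.944 °C.
Spread: (-33.944) − (-41.650) = 7.706 °C.

7.71 K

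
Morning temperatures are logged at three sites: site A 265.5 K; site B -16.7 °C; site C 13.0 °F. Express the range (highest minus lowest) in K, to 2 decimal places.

9.05 K

site A: 265.5 K = -7.650 °C.
site C: 13.0 °F = -10.556 °C.
Spread: (-7.650) − (-16.700) = 9.050 °C.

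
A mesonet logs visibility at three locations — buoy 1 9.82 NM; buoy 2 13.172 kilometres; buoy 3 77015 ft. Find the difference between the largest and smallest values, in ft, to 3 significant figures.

33800 ft

buoy 1: 9.82 nmi = 59667.45 ft.
buoy 2: 13.172 km = 43215.22 ft.
Spread: 77015.00 − 43215.22 = 33800 ft.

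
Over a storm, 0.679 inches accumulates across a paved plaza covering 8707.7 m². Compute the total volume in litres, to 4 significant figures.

Depth: 0.679 in × 25.4 = 17.2466 mm.
1 mm over 1 m² is 1 L, so volume = 17.2466 × 8707.7 = 150178.22 L ≈ 150200 L.

150200 litres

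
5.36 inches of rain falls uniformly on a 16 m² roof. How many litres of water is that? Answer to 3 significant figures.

Depth: 5.36 in × 25.4 = 136.144 mm.
1 mm over 1 m² is 1 L, so volume = 136.144 × 16 = 2178.304 L ≈ 2180 L.

2180 litres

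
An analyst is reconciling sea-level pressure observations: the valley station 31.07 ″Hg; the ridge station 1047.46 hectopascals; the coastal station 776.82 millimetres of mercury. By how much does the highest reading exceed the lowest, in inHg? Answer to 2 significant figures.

the ridge station: 1047.46 hPa = 30.9315 inHg.
the coastal station: 776.82 mmHg = 30.5835 inHg.
Spread: 31.0700 − 30.5835 = 0.49 inHg.

0.49 inHg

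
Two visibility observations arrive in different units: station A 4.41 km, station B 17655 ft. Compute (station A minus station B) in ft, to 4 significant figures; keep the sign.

station A: 4.41 km = 14468.504 ft.
Difference: 14468.504 − 17655.000 = -3186 ft.

-3186 ft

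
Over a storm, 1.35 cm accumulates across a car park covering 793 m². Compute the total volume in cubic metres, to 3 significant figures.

10.7 cubic metres

Depth: 1.35 cm × 10 = 13.5 mm.
1 mm over 1 m² is 1 L, so volume = 13.5 × 793 = 10705.5 L = 10.7 m³.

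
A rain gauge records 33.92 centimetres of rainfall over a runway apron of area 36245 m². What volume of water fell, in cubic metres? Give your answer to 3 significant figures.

12300 cubic metres

Depth: 33.92 cm × 10 = 339.2 mm.
1 mm over 1 m² is 1 L, so volume = 339.2 × 36245 = 12294304 L = 12300 m³.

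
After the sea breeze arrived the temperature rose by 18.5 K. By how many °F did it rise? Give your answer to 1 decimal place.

33.3 °F

A change of 1 °C equals a change of 1.8 °F: Δ°F = 18.5 × 1.8 = 33.3 °F.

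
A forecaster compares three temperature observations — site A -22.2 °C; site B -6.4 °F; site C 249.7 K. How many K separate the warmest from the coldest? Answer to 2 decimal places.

site B: -6.4 °F = -21.333 °C.
site C: 249.7 K = -23.450 °C.
Spread: (-21.333) − (-23.450) = 2.117 °C.

2.12 K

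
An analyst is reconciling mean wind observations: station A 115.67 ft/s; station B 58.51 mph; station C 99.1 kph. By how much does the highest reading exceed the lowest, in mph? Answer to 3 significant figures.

20.4 mph

station A: 115.67 ft/s = 78.866 mph.
station C: 99.1 km/h = 61.578 mph.
Spread: 78.866 − 58.510 = 20.4 mph.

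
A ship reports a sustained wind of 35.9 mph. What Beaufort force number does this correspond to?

35.9 mph = 16.0 m/s, which is Beaufort 7 (near gale, 13.9–17.1 m/s).

Beaufort force 7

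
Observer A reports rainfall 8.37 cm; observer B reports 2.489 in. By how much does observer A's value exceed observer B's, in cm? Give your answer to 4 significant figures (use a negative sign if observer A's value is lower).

observer B: 2.489 in = 6.32206 cm.
Difference: 8.37000 − 6.32206 = 2.048 cm.

2.048 cm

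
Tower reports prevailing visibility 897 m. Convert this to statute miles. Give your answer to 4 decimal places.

1 m = 0.000621371 SM, so 897 × 0.000621371 = 0.5574 SM.

0.5574 SM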